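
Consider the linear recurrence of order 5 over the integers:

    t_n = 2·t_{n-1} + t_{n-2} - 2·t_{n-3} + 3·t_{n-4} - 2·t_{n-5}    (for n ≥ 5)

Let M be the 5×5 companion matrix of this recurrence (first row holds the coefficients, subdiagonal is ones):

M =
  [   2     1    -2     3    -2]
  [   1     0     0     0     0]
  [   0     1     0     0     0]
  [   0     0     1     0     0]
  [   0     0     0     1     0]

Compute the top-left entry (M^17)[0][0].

(M^17)[0][0] is the top entry after applying M 17 times to the unit state (1, 0, 0, 0, 0). Equivalently it is h_{21} for the auxiliary sequence (h_n) obeying the same recurrence with h_4 = 1 and h_i = 0 for 0 ≤ i < 4:
h_5 = 2·1 + 1·0 + -2·0 + 3·0 + -2·0 = 2
h_6 = 2·2 + 1·1 + -2·0 + 3·0 + -2·0 = 5
h_7 = 2·5 + 1·2 + -2·1 + 3·0 + -2·0 = 10
h_8 = 2·10 + 1·5 + -2·2 + 3·1 + -2·0 = 24
h_9 = 2·24 + 1·10 + -2·5 + 3·2 + -2·1 = 52
h_10 = 2·52 + 1·24 + -2·10 + 3·5 + -2·2 = 119
h_11 = 2·119 + 1·52 + -2·24 + 3·10 + -2·5 = 262
h_12 = 2·262 + 1·119 + -2·52 + 3·24 + -2·10 = 591
h_13 = 2·591 + 1·262 + -2·119 + 3·52 + -2·24 = 1314
h_14 = 2·1314 + 1·591 + -2·262 + 3·119 + -2·52 = 2948
h_15 = 2·2948 + 1·1314 + -2·591 + 3·262 + -2·119 = 6576
h_16 = 2·6576 + 1·2948 + -2·1314 + 3·591 + -2·262 = 14721
h_17 = 2·14721 + 1·6576 + -2·2948 + 3·1314 + -2·591 = 32882
h_18 = 2·32882 + 1·14721 + -2·6576 + 3·2948 + -2·1314 = 73549
h_19 = 2·73549 + 1·32882 + -2·14721 + 3·6576 + -2·2948 = 164370
h_20 = 2·164370 + 1·73549 + -2·32882 + 3·14721 + -2·6576 = 367536
h_21 = 2·367536 + 1·164370 + -2·73549 + 3·32882 + -2·14721 = 821548

821548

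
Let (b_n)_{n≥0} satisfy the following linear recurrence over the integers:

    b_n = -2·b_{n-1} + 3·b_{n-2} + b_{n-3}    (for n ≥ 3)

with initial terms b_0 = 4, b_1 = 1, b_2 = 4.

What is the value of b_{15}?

b_3 = -2·4 + 3·1 + 1·4 = -1
b_4 = -2·-1 + 3·4 + 1·1 = 15
b_5 = -2·15 + 3·-1 + 1·4 = -29
b_6 = -2·-29 + 3·15 + 1·-1 = 102
b_7 = -2·102 + 3·-29 + 1·15 = -276
b_8 = -2·-276 + 3·102 + 1·-29 = 829
b_9 = -2·829 + 3·-276 + 1·102 = -2384
b_10 = -2·-2384 + 3·829 + 1·-276 = 6979
b_11 = -2·6979 + 3·-2384 + 1·829 = -20281
b_12 = -2·-20281 + 3·6979 + 1·-2384 = 59115
b_13 = -2·59115 + 3·-20281 + 1·6979 = -172094
b_14 = -2·-172094 + 3·59115 + 1·-20281 = 501252
b_15 = -2·501252 + 3·-172094 + 1·59115 = -1459671

-1459671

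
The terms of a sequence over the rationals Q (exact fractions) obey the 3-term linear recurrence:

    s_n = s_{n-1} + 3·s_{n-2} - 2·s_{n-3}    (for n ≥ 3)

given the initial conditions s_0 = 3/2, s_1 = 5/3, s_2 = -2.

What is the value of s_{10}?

s_3 = 1·-2 + 3·5/3 + -2·3/2 = 0
s_4 = 1·0 + 3·-2 + -2·5/3 = -28/3
s_5 = 1·-28/3 + 3·0 + -2·-2 = -16/3
s_6 = 1·-16/3 + 3·-28/3 + -2·0 = -100/3
s_7 = 1·-100/3 + 3·-16/3 + -2·-28/3 = -92/3
s_8 = 1·-92/3 + 3·-100/3 + -2·-16/3 = -120
s_9 = 1·-120 + 3·-92/3 + -2·-100/3 = -436/3
s_10 = 1·-436/3 + 3·-120 + -2·-92/3 = -444

-444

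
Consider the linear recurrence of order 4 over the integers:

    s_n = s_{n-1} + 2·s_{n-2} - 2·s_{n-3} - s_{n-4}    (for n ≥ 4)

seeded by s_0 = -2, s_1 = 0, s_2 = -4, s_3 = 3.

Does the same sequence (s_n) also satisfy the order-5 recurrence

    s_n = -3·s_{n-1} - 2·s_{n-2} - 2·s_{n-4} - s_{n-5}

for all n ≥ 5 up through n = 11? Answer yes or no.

no

Terms s_0..s_11: -2, 0, -4, 3, -3, 11, 3, 28, 15, 54, 25, 75
n=5: candidate gives 5, actual s_5 = 11 ✗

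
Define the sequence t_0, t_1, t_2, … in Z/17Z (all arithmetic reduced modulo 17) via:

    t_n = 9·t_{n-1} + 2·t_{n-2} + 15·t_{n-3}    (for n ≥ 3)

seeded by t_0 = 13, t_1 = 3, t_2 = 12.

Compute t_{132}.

3

t_3 = 9·12 + 2·3 + 15·13 = 3
t_4 = 9·3 + 2·12 + 15·3 = 11
t_5 = 9·11 + 2·3 + 15·12 = 13
t_6 = 9·13 + 2·11 + 15·3 = 14
t_7 = 9·14 + 2·13 + 15·11 = 11
t_8 = 9·11 + 2·14 + 15·13 = 16
t_9 = 9·16 + 2·11 + 15·14 = 2
t_10 = 9·2 + 2·16 + 15·11 = 11
t_11 = 9·11 + 2·2 + 15·16 = 3
t_12 = 9·3 + 2·11 + 15·2 = 11
t_13 = 9·11 + 2·3 + 15·11 = 15
t_14 = 9·15 + 2·11 + 15·3 = 15
t_15 = 9·15 + 2·15 + 15·11 = 7
t_16 = 9·7 + 2·15 + 15·15 = 12
t_17 = 9·12 + 2·7 + 15·15 = 7
t_18 = 9·7 + 2·12 + 15·7 = 5
t_19 = 9·5 + 2·7 + 15·12 = 1
t_20 = 9·1 + 2·5 + 15·7 = 5
t_21 = 9·5 + 2·1 + 15·5 = 3
t_22 = 9·3 + 2·5 + 15·1 = 1
t_23 = 9·1 + 2·3 + 15·5 = 5
t_24 = 9·5 + 2·1 + 15·3 = 7
t_25 = 9·7 + 2·5 + 15·1 = 3
t_26 = 9·3 + 2·7 + 15·5 = 14
t_27 = 9·14 + 2·3 + 15·7 = 16
t_28 = 9·16 + 2·14 + 15·3 = 13
t_29 = 9·13 + 2·16 + 15·14 = 2
t_30 = 9·2 + 2·13 + 15·16 = 12
t_31 = 9·12 + 2·2 + 15·13 = 1
t_32 = 9·1 + 2·12 + 15·2 = 12
t_33 = 9·12 + 2·1 + 15·12 = 1
t_34 = 9·1 + 2·12 + 15·1 = 14
t_35 = 9·14 + 2·1 + 15·12 = 2
t_36 = 9·2 + 2·14 + 15·1 = 10
t_37 = 9·10 + 2·2 + 15·14 = 15
t_38 = 9·15 + 2·10 + 15·2 = 15
t_39 = 9·15 + 2·15 + 15·10 = 9
t_40 = 9·9 + 2·15 + 15·15 = 13
t_41 = 9·13 + 2·9 + 15·15 = 3
t_42 = 9·3 + 2·13 + 15·9 = 1
t_43 = 9·1 + 2·3 + 15·13 = 6
t_44 = 9·6 + 2·1 + 15·3 = 16
t_45 = 9·16 + 2·6 + 15·1 = 1
t_46 = 9·1 + 2·16 + 15·6 = 12
t_47 = 9·12 + 2·1 + 15·16 = 10
t_48 = 9·10 + 2·12 + 15·1 = 10
t_49 = 9·10 + 2·10 + 15·12 = 1
t_50 = 9·1 + 2·10 + 15·10 = 9
t_51 = 9·9 + 2·1 + 15·10 = 12
t_52 = 9·12 + 2·9 + 15·1 = 5
t_53 = 9·5 + 2·12 + 15·9 = 0
t_54 = 9·0 + 2·5 + 15·12 = 3
t_55 = 9·3 + 2·0 + 15·5 = 0
t_56 = 9·0 + 2·3 + 15·0 = 6
t_57 = 9·6 + 2·0 + 15·3 = 14
t_58 = 9·14 + 2·6 + 15·0 = 2
t_59 = 9·2 + 2·14 + 15·6 = 0
t_60 = 9·0 + 2·2 + 15·14 = 10
t_61 = 9·10 + 2·0 + 15·2 = 1
t_62 = 9·1 + 2·10 + 15·0 = 12
t_63 = 9·12 + 2·1 + 15·10 = 5
t_64 = 9·5 + 2·12 + 15·1 = 16
t_65 = 9·16 + 2·5 + 15·12 = 11
t_66 = 9·11 + 2·16 + 15·5 = 2
t_67 = 9·2 + 2·11 + 15·16 = 8
t_68 = 9·8 + 2·2 + 15·11 = 3
t_69 = 9·3 + 2·8 + 15·2 = 5
t_70 = 9·5 + 2·3 + 15·8 = 1
t_71 = 9·1 + 2·5 + 15·3 = 13
t_72 = 9·13 + 2·1 + 15·5 = 7
t_73 = 9·7 + 2·13 + 15·1 = 2
t_74 = 9·2 + 2·7 + 15·13 = 6
t_75 = 9·6 + 2·2 + 15·7 = 10
t_76 = 9·10 + 2·6 + 15·2 = 13
t_77 = 9·13 + 2·10 + 15·6 = 6
t_78 = 9·6 + 2·13 + 15·10 = 9
t_79 = 9·9 + 2·6 + 15·13 = 16
t_80 = 9·16 + 2·9 + 15·6 = 14
t_81 = 9·14 + 2·16 + 15·9 = 4
t_82 = 9·4 + 2·14 + 15·16 = 15
t_83 = 9·15 + 2·4 + 15·14 = 13
t_84 = 9·13 + 2·15 + 15·4 = 3
t_85 = 9·3 + 2·13 + 15·15 = 6
t_86 = 9·6 + 2·3 + 15·13 = 0
t_87 = 9·0 + 2·6 + 15·3 = 6
t_88 = 9·6 + 2·0 + 15·6 = 8
t_89 = 9·8 + 2·6 + 15·0 = 16
t_90 = 9·16 + 2·8 + 15·6 = 12
t_91 = 9·12 + 2·16 + 15·8 = 5
t_92 = 9·5 + 2·12 + 15·16 = 3
t_93 = 9·3 + 2·5 + 15·12 = 13
t_94 = 9·13 + 2·3 + 15·5 = 11
t_95 = 9·11 + 2·13 + 15·3 = 0
t_96 = 9·0 + 2·11 + 15·13 = 13
t_97 = 9·13 + 2·0 + 15·11 = 10
t_98 = 9·10 + 2·13 + 15·0 = 14
t_99 = 9·14 + 2·10 + 15·13 = 1
t_100 = 9·1 + 2·14 + 15·10 = 0
t_101 = 9·0 + 2·1 + 15·14 = 8
t_102 = 9·8 + 2·0 + 15·1 = 2
t_103 = 9·2 + 2·8 + 15·0 = 0
t_104 = 9·0 + 2·2 + 15·8 = 5
t_105 = 9·5 + 2·0 + 15·2 = 7
t_106 = 9·7 + 2·5 + 15·0 = 5
t_107 = 9·5 + 2·7 + 15·5 = 15
t_108 = 9·15 + 2·5 + 15·7 = 12
t_109 = 9·12 + 2·15 + 15·5 = 9
t_110 = 9·9 + 2·12 + 15·15 = 7
t_111 = 9·7 + 2·9 + 15·12 = 6
t_112 = 9·6 + 2·7 + 15·9 = 16
t_113 = 9·16 + 2·6 + 15·7 = 6
t_114 = 9·6 + 2·16 + 15·6 = 6
t_115 = 9·6 + 2·6 + 15·16 = 0
t_116 = 9·0 + 2·6 + 15·6 = 0
t_117 = 9·0 + 2·0 + 15·6 = 5
t_118 = 9·5 + 2·0 + 15·0 = 11
t_119 = 9·11 + 2·5 + 15·0 = 7
t_120 = 9·7 + 2·11 + 15·5 = 7
t_121 = 9·7 + 2·7 + 15·11 = 4
t_122 = 9·4 + 2·7 + 15·7 = 2
t_123 = 9·2 + 2·4 + 15·7 = 12
t_124 = 9·12 + 2·2 + 15·4 = 2
t_125 = 9·2 + 2·12 + 15·2 = 4
t_126 = 9·4 + 2·2 + 15·12 = 16
t_127 = 9·16 + 2·4 + 15·2 = 12
t_128 = 9·12 + 2·16 + 15·4 = 13
t_129 = 9·13 + 2·12 + 15·16 = 7
t_130 = 9·7 + 2·13 + 15·12 = 14
t_131 = 9·14 + 2·7 + 15·13 = 12
t_132 = 9·12 + 2·14 + 15·7 = 3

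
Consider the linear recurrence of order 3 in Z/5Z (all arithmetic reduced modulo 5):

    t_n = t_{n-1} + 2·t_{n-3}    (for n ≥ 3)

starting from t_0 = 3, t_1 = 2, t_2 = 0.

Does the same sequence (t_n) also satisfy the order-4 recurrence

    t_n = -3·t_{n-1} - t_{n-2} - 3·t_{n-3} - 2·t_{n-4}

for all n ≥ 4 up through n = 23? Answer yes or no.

yes

Terms t_0..t_23: 3, 2, 0, 1, 0, 0, 2, 2, 2, 1, 0, 4, 1, 1, 4, 1, 3, 1, 3, 4, 1, 2, 0, 2
n=4: candidate gives 0, actual t_4 = 0 ✓
n=5: candidate gives 0, actual t_5 = 0 ✓
n=6: candidate gives 2, actual t_6 = 2 ✓
n=7: candidate gives 2, actual t_7 = 2 ✓
n=8: candidate gives 2, actual t_8 = 2 ✓
n=9: candidate gives 1, actual t_9 = 1 ✓
n=10: candidate gives 0, actual t_10 = 0 ✓
n=11: candidate gives 4, actual t_11 = 4 ✓
n=12: candidate gives 1, actual t_12 = 1 ✓
n=13: candidate gives 1, actual t_13 = 1 ✓
n=14: candidate gives 4, actual t_14 = 4 ✓
n=15: candidate gives 1, actual t_15 = 1 ✓
n=16: candidate gives 3, actual t_16 = 3 ✓
n=17: candidate gives 1, actual t_17 = 1 ✓
n=18: candidate gives 3, actual t_18 = 3 ✓
n=19: candidate gives 4, actual t_19 = 4 ✓
n=20: candidate gives 1, actual t_20 = 1 ✓
n=21: candidate gives 2, actual t_21 = 2 ✓
n=22: candidate gives 0, actual t_22 = 0 ✓
n=23: candidate gives 2, actual t_23 = 2 ✓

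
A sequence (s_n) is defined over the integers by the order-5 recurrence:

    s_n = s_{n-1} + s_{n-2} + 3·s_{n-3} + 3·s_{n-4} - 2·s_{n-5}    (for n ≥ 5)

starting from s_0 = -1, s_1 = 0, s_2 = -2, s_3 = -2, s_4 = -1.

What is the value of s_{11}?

s_5 = 1·-1 + 1·-2 + 3·-2 + 3·0 + -2·-1 = -7
s_6 = 1·-7 + 1·-1 + 3·-2 + 3·-2 + -2·0 = -20
s_7 = 1·-20 + 1·-7 + 3·-1 + 3·-2 + -2·-2 = -32
s_8 = 1·-32 + 1·-20 + 3·-7 + 3·-1 + -2·-2 = -72
s_9 = 1·-72 + 1·-32 + 3·-20 + 3·-7 + -2·-1 = -183
s_10 = 1·-183 + 1·-72 + 3·-32 + 3·-20 + -2·-7 = -397
s_11 = 1·-397 + 1·-183 + 3·-72 + 3·-32 + -2·-20 = -852

-852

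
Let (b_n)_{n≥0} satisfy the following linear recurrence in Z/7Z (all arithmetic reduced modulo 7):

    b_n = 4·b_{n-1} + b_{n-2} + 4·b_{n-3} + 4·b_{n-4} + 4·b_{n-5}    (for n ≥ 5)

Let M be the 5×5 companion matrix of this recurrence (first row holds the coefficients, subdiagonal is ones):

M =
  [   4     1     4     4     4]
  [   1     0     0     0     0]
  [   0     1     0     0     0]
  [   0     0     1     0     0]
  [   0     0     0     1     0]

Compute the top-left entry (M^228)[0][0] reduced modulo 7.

1

(M^228)[0][0] is the top entry after applying M 228 times to the unit state (1, 0, 0, 0, 0). Equivalently it is h_{232} for the auxiliary sequence (h_n) obeying the same recurrence with h_4 = 1 and h_i = 0 for 0 ≤ i < 4:
h_5 = 4·1 + 1·0 + 4·0 + 4·0 + 4·0 = 4
h_6 = 4·4 + 1·1 + 4·0 + 4·0 + 4·0 = 3
h_7 = 4·3 + 1·4 + 4·1 + 4·0 + 4·0 = 6
h_8 = 4·6 + 1·3 + 4·4 + 4·1 + 4·0 = 5
h_9 = 4·5 + 1·6 + 4·3 + 4·4 + 4·1 = 2
h_10 = 4·2 + 1·5 + 4·6 + 4·3 + 4·4 = 2
Continuing the recurrence:
  h_11 = 3;  h_12 = 3;  h_13 = 2;  h_14 = 4;  h_15 = 1;  h_16 = 5
  h_17 = 1;  h_18 = 2;  h_19 = 0;  h_20 = 2;  h_21 = 5;  h_22 = 6
  h_23 = 3;  h_24 = 4;  h_25 = 1;  h_26 = 1;  h_27 = 1;  h_28 = 2
  h_29 = 5;  h_30 = 6;  h_31 = 3;  h_32 = 1;  h_33 = 3;  h_34 = 6
  h_35 = 4;  h_36 = 1;  h_37 = 6;  h_38 = 0;  h_39 = 1;  h_40 = 6
  h_41 = 4;  h_42 = 1;  h_43 = 1;  h_44 = 0;  h_45 = 3;  h_46 = 1
  h_47 = 1;  h_48 = 0;  h_49 = 3;  h_50 = 4;  h_51 = 6;  h_52 = 2
  h_53 = 0;  h_54 = 5;  h_55 = 5;  h_56 = 1;  h_57 = 2;  h_58 = 0
  h_59 = 4;  h_60 = 6;  h_61 = 5;  h_62 = 1;  h_63 = 0;  h_64 = 5
  h_65 = 5;  h_66 = 0;  h_67 = 1;  h_68 = 2;  h_69 = 0;  h_70 = 5
  h_71 = 4;  h_72 = 5;  h_73 = 3;  h_74 = 4;  h_75 = 5;  h_76 = 2
  h_77 = 5;  h_78 = 0;  h_79 = 0;  h_80 = 6;  h_81 = 3;  h_82 = 3
  h_83 = 4;  h_84 = 6;  h_85 = 6;  h_86 = 0;  h_87 = 2;  h_88 = 2
  h_89 = 2;  h_90 = 0;  h_91 = 4;  h_92 = 5;  h_93 = 5;  h_94 = 0
  h_95 = 6;  h_96 = 3;  h_97 = 2;  h_98 = 6;  h_99 = 6;  h_100 = 4
  h_101 = 3;  h_102 = 2;  h_103 = 5;  h_104 = 4;  h_105 = 1;  h_106 = 6
  h_107 = 6;  h_108 = 0;  h_109 = 1;  h_110 = 0;  h_111 = 0;  h_112 = 0
  h_113 = 4;  h_114 = 6;  h_115 = 0;  h_116 = 1;  h_117 = 2;  h_118 = 0
  h_119 = 2;  h_120 = 6;  h_121 = 3;  h_122 = 6;  h_123 = 3;  h_124 = 6
  h_125 = 3;  h_126 = 3;  h_127 = 5;  h_128 = 1;  h_129 = 1;  h_130 = 0
  h_131 = 2;  h_132 = 1;  h_133 = 0;  h_134 = 6;  h_135 = 1;  h_136 = 1
  h_137 = 5;  h_138 = 0;  h_139 = 2;  h_140 = 1;  h_141 = 2;  h_142 = 2
  h_143 = 1;  h_144 = 5;  h_145 = 6;  h_146 = 0;  h_147 = 3;  h_148 = 4
  h_149 = 0;  h_150 = 5;  h_151 = 6;  h_152 = 1;  h_153 = 4;  h_154 = 5
  h_155 = 2;  h_156 = 1;  h_157 = 4;  h_158 = 5;  h_159 = 0;  h_160 = 5
  h_161 = 4;  h_162 = 1;  h_163 = 6;  h_164 = 5;  h_165 = 3;  h_166 = 5
  h_167 = 1;  h_168 = 2;  h_169 = 5;  h_170 = 2;  h_171 = 3;  h_172 = 4
  h_173 = 6;  h_174 = 5;  h_175 = 6;  h_176 = 4;  h_177 = 5;  h_178 = 1
  h_179 = 6;  h_180 = 1;  h_181 = 1;  h_182 = 4;  h_183 = 0;  h_184 = 1
  h_185 = 0;  h_186 = 0;  h_187 = 6;  h_188 = 0;  h_189 = 3;  h_190 = 1
  h_191 = 3;  h_192 = 0;  h_193 = 5;  h_194 = 6;  h_195 = 3;  h_196 = 1
  h_197 = 2;  h_198 = 2;  h_199 = 1;  h_200 = 2;  h_201 = 1;  h_202 = 5
  h_203 = 6;  h_204 = 3;  h_205 = 1;  h_206 = 6;  h_207 = 4;  h_208 = 6
  h_209 = 5;  h_210 = 0;  h_211 = 6;  h_212 = 0;  h_213 = 1;  h_214 = 6
  h_215 = 0;  h_216 = 6;  h_217 = 3;  h_218 = 4;  h_219 = 4;  h_220 = 0
  h_221 = 0;  h_222 = 2;  h_223 = 5;  h_224 = 3;  h_225 = 4;  h_226 = 5
  h_227 = 1;  h_228 = 1;  h_229 = 4;  h_230 = 1
h_231 = 4·1 + 1·4 + 4·1 + 4·1 + 4·5 = 1
h_232 = 4·1 + 1·1 + 4·4 + 4·1 + 4·1 = 1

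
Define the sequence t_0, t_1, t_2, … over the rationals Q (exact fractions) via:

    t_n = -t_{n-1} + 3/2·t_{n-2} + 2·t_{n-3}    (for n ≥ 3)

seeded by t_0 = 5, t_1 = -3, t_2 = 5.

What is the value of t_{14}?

5779/64

t_3 = -1·5 + 3/2·-3 + 2·5 = 1/2
t_4 = -1·1/2 + 3/2·5 + 2·-3 = 1
t_5 = -1·1 + 3/2·1/2 + 2·5 = 39/4
t_6 = -1·39/4 + 3/2·1 + 2·1/2 = -29/4
t_7 = -1·-29/4 + 3/2·39/4 + 2·1 = 191/8
t_8 = -1·191/8 + 3/2·-29/4 + 2·39/4 = -61/4
t_9 = -1·-61/4 + 3/2·191/8 + 2·-29/4 = 585/16
t_10 = -1·585/16 + 3/2·-61/4 + 2·191/8 = -187/16
t_11 = -1·-187/16 + 3/2·585/16 + 2·-61/4 = 1153/32
t_12 = -1·1153/32 + 3/2·-187/16 + 2·585/16 = 313/16
t_13 = -1·313/16 + 3/2·1153/32 + 2·-187/16 = 711/64
t_14 = -1·711/64 + 3/2·313/16 + 2·1153/32 = 5779/64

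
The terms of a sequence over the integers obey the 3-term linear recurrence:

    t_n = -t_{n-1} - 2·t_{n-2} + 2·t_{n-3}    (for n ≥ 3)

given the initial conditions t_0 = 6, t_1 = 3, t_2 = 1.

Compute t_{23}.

t_3 = -1·1 + -2·3 + 2·6 = 5
t_4 = -1·5 + -2·1 + 2·3 = -1
t_5 = -1·-1 + -2·5 + 2·1 = -7
t_6 = -1·-7 + -2·-1 + 2·5 = 19
t_7 = -1·19 + -2·-7 + 2·-1 = -7
t_8 = -1·-7 + -2·19 + 2·-7 = -45
t_9 = -1·-45 + -2·-7 + 2·19 = 97
t_10 = -1·97 + -2·-45 + 2·-7 = -21
t_11 = -1·-21 + -2·97 + 2·-45 = -263
t_12 = -1·-263 + -2·-21 + 2·97 = 499
t_13 = -1·499 + -2·-263 + 2·-21 = -15
t_14 = -1·-15 + -2·499 + 2·-263 = -1509
t_15 = -1·-1509 + -2·-15 + 2·499 = 2537
t_16 = -1·2537 + -2·-1509 + 2·-15 = 451
t_17 = -1·451 + -2·2537 + 2·-1509 = -8543
t_18 = -1·-8543 + -2·451 + 2·2537 = 12715
t_19 = -1·12715 + -2·-8543 + 2·451 = 5273
t_20 = -1·5273 + -2·12715 + 2·-8543 = -47789
t_21 = -1·-47789 + -2·5273 + 2·12715 = 62673
t_22 = -1·62673 + -2·-47789 + 2·5273 = 43451
t_23 = -1·43451 + -2·62673 + 2·-47789 = -264375

-264375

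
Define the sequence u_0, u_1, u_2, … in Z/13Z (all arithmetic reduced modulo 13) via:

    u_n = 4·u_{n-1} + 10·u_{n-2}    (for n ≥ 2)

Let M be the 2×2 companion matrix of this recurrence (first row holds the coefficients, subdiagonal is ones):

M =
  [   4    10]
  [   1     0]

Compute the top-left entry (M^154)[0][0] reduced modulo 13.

(M^154)[0][0] is the top entry after applying M 154 times to the unit state (1, 0). Equivalently it is h_{155} for the auxiliary sequence (h_n) obeying the same recurrence with h_1 = 1 and h_i = 0 for 0 ≤ i < 1:
h_2 = 4·1 + 10·0 = 4
h_3 = 4·4 + 10·1 = 0
h_4 = 4·0 + 10·4 = 1
(h_3, h_4) = (0, 1) = (h_0, h_1), so the sequence has period 3.
155 ≡ 2 (mod 3), hence h_155 = h_2 = 4.

4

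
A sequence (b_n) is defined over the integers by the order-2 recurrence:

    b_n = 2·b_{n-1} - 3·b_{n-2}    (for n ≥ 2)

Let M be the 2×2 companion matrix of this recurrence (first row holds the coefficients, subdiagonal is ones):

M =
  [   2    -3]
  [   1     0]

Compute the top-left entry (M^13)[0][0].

1118

(M^13)[0][0] is the top entry after applying M 13 times to the unit state (1, 0). Equivalently it is h_{14} for the auxiliary sequence (h_n) obeying the same recurrence with h_1 = 1 and h_i = 0 for 0 ≤ i < 1:
h_2 = 2·1 + -3·0 = 2
h_3 = 2·2 + -3·1 = 1
h_4 = 2·1 + -3·2 = -4
h_5 = 2·-4 + -3·1 = -11
h_6 = 2·-11 + -3·-4 = -10
h_7 = 2·-10 + -3·-11 = 13
h_8 = 2·13 + -3·-10 = 56
h_9 = 2·56 + -3·13 = 73
h_10 = 2·73 + -3·56 = -22
h_11 = 2·-22 + -3·73 = -263
h_12 = 2·-263 + -3·-22 = -460
h_13 = 2·-460 + -3·-263 = -131
h_14 = 2·-131 + -3·-460 = 1118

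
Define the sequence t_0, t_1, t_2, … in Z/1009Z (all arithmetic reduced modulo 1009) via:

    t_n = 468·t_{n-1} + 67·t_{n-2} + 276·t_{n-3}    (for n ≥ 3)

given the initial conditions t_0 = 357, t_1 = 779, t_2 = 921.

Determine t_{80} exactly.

896

t_3 = 468·921 + 67·779 + 276·357 = 569
t_4 = 468·569 + 67·921 + 276·779 = 161
t_5 = 468·161 + 67·569 + 276·921 = 391
t_6 = 468·391 + 67·161 + 276·569 = 696
t_7 = 468·696 + 67·391 + 276·161 = 833
t_8 = 468·833 + 67·696 + 276·391 = 541
t_9 = 468·541 + 67·833 + 276·696 = 631
t_10 = 468·631 + 67·541 + 276·833 = 459
t_11 = 468·459 + 67·631 + 276·541 = 787
t_12 = 468·787 + 67·459 + 276·631 = 113
t_13 = 468·113 + 67·787 + 276·459 = 227
t_14 = 468·227 + 67·113 + 276·787 = 67
t_15 = 468·67 + 67·227 + 276·113 = 60
t_16 = 468·60 + 67·67 + 276·227 = 375
t_17 = 468·375 + 67·60 + 276·67 = 248
t_18 = 468·248 + 67·375 + 276·60 = 345
t_19 = 468·345 + 67·248 + 276·375 = 65
t_20 = 468·65 + 67·345 + 276·248 = 903
t_21 = 468·903 + 67·65 + 276·345 = 526
t_22 = 468·526 + 67·903 + 276·65 = 720
t_23 = 468·720 + 67·526 + 276·903 = 895
t_24 = 468·895 + 67·720 + 276·526 = 822
t_25 = 468·822 + 67·895 + 276·720 = 648
t_26 = 468·648 + 67·822 + 276·895 = 967
t_27 = 468·967 + 67·648 + 276·822 = 400
t_28 = 468·400 + 67·967 + 276·648 = 1003
t_29 = 468·1003 + 67·400 + 276·967 = 292
t_30 = 468·292 + 67·1003 + 276·400 = 458
t_31 = 468·458 + 67·292 + 276·1003 = 182
t_32 = 468·182 + 67·458 + 276·292 = 708
t_33 = 468·708 + 67·182 + 276·458 = 761
t_34 = 468·761 + 67·708 + 276·182 = 775
t_35 = 468·775 + 67·761 + 276·708 = 668
t_36 = 468·668 + 67·775 + 276·761 = 464
t_37 = 468·464 + 67·668 + 276·775 = 569
t_38 = 468·569 + 67·464 + 276·668 = 455
t_39 = 468·455 + 67·569 + 276·464 = 752
t_40 = 468·752 + 67·455 + 276·569 = 659
t_41 = 468·659 + 67·752 + 276·455 = 56
t_42 = 468·56 + 67·659 + 276·752 = 438
t_43 = 468·438 + 67·56 + 276·659 = 137
t_44 = 468·137 + 67·438 + 276·56 = 955
t_45 = 468·955 + 67·137 + 276·438 = 868
t_46 = 468·868 + 67·955 + 276·137 = 494
t_47 = 468·494 + 67·868 + 276·955 = 1005
t_48 = 468·1005 + 67·494 + 276·868 = 382
t_49 = 468·382 + 67·1005 + 276·494 = 44
t_50 = 468·44 + 67·382 + 276·1005 = 686
t_51 = 468·686 + 67·44 + 276·382 = 603
t_52 = 468·603 + 67·686 + 276·44 = 277
t_53 = 468·277 + 67·603 + 276·686 = 169
t_54 = 468·169 + 67·277 + 276·603 = 730
t_55 = 468·730 + 67·169 + 276·277 = 590
t_56 = 468·590 + 67·730 + 276·169 = 362
t_57 = 468·362 + 67·590 + 276·730 = 772
t_58 = 468·772 + 67·362 + 276·590 = 503
t_59 = 468·503 + 67·772 + 276·362 = 593
t_60 = 468·593 + 67·503 + 276·772 = 626
t_61 = 468·626 + 67·593 + 276·503 = 324
t_62 = 468·324 + 67·626 + 276·593 = 56
t_63 = 468·56 + 67·324 + 276·626 = 730
t_64 = 468·730 + 67·56 + 276·324 = 946
t_65 = 468·946 + 67·730 + 276·56 = 576
t_66 = 468·576 + 67·946 + 276·730 = 669
t_67 = 468·669 + 67·576 + 276·946 = 317
t_68 = 468·317 + 67·669 + 276·576 = 14
t_69 = 468·14 + 67·317 + 276·669 = 545
t_70 = 468·545 + 67·14 + 276·317 = 430
t_71 = 468·430 + 67·545 + 276·14 = 468
t_72 = 468·468 + 67·430 + 276·545 = 708
t_73 = 468·708 + 67·468 + 276·430 = 87
t_74 = 468·87 + 67·708 + 276·468 = 385
t_75 = 468·385 + 67·87 + 276·708 = 15
t_76 = 468·15 + 67·385 + 276·87 = 323
t_77 = 468·323 + 67·15 + 276·385 = 125
t_78 = 468·125 + 67·323 + 276·15 = 534
t_79 = 468·534 + 67·125 + 276·323 = 339
t_80 = 468·339 + 67·534 + 276·125 = 896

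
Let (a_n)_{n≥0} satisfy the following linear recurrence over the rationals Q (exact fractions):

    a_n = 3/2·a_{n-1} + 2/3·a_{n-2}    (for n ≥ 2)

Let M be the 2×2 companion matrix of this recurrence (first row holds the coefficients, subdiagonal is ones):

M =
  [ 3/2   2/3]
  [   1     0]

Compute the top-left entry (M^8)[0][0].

(M^8)[0][0] is the top entry after applying M 8 times to the unit state (1, 0). Equivalently it is h_{9} for the auxiliary sequence (h_n) obeying the same recurrence with h_1 = 1 and h_i = 0 for 0 ≤ i < 1:
h_2 = 3/2·1 + 2/3·0 = 3/2
h_3 = 3/2·3/2 + 2/3·1 = 35/12
h_4 = 3/2·35/12 + 2/3·3/2 = 43/8
h_5 = 3/2·43/8 + 2/3·35/12 = 1441/144
h_6 = 3/2·1441/144 + 2/3·43/8 = 595/32
h_7 = 3/2·595/32 + 2/3·1441/144 = 59723/1728
h_8 = 3/2·59723/1728 + 2/3·595/32 = 74003/1152
h_9 = 3/2·74003/1152 + 2/3·59723/1728 = 2475865/20736

2475865/20736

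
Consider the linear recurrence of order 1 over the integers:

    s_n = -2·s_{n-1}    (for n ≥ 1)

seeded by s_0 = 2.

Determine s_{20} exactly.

2097152

s_1 = -2·2 = -4
s_2 = -2·-4 = 8
s_3 = -2·8 = -16
s_4 = -2·-16 = 32
s_5 = -2·32 = -64
s_6 = -2·-64 = 128
s_7 = -2·128 = -256
s_8 = -2·-256 = 512
s_9 = -2·512 = -1024
s_10 = -2·-1024 = 2048
s_11 = -2·2048 = -4096
s_12 = -2·-4096 = 8192
s_13 = -2·8192 = -16384
s_14 = -2·-16384 = 32768
s_15 = -2·32768 = -65536
s_16 = -2·-65536 = 131072
s_17 = -2·131072 = -262144
s_18 = -2·-262144 = 524288
s_19 = -2·524288 = -1048576
s_20 = -2·-1048576 = 2097152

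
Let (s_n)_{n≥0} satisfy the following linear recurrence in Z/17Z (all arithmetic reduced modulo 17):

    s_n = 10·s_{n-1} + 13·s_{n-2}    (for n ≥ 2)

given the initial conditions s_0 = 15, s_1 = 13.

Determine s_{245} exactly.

10

s_2 = 10·13 + 13·15 = 2
s_3 = 10·2 + 13·13 = 2
s_4 = 10·2 + 13·2 = 12
s_5 = 10·12 + 13·2 = 10
s_6 = 10·10 + 13·12 = 1
s_7 = 10·1 + 13·10 = 4
s_8 = 10·4 + 13·1 = 2
s_9 = 10·2 + 13·4 = 4
s_10 = 10·4 + 13·2 = 15
s_11 = 10·15 + 13·4 = 15
s_12 = 10·15 + 13·15 = 5
s_13 = 10·5 + 13·15 = 7
s_14 = 10·7 + 13·5 = 16
s_15 = 10·16 + 13·7 = 13
s_16 = 10·13 + 13·16 = 15
s_17 = 10·15 + 13·13 = 13
(s_16, s_17) = (15, 13) = (s_0, s_1), so the sequence has period 16.
245 ≡ 5 (mod 16), hence s_245 = s_5 = 10.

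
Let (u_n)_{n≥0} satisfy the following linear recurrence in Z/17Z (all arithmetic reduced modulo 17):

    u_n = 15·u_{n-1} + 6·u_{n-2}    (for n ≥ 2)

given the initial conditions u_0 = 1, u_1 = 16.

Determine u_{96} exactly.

8

u_2 = 15·16 + 6·1 = 8
u_3 = 15·8 + 6·16 = 12
u_4 = 15·12 + 6·8 = 7
u_5 = 15·7 + 6·12 = 7
u_6 = 15·7 + 6·7 = 11
u_7 = 15·11 + 6·7 = 3
u_8 = 15·3 + 6·11 = 9
u_9 = 15·9 + 6·3 = 0
u_10 = 15·0 + 6·9 = 3
u_11 = 15·3 + 6·0 = 11
u_12 = 15·11 + 6·3 = 13
u_13 = 15·13 + 6·11 = 6
u_14 = 15·6 + 6·13 = 15
u_15 = 15·15 + 6·6 = 6
u_16 = 15·6 + 6·15 = 10
u_17 = 15·10 + 6·6 = 16
u_18 = 15·16 + 6·10 = 11
u_19 = 15·11 + 6·16 = 6
u_20 = 15·6 + 6·11 = 3
u_21 = 15·3 + 6·6 = 13
u_22 = 15·13 + 6·3 = 9
u_23 = 15·9 + 6·13 = 9
u_24 = 15·9 + 6·9 = 2
u_25 = 15·2 + 6·9 = 16
u_26 = 15·16 + 6·2 = 14
u_27 = 15·14 + 6·16 = 0
u_28 = 15·0 + 6·14 = 16
u_29 = 15·16 + 6·0 = 2
u_30 = 15·2 + 6·16 = 7
u_31 = 15·7 + 6·2 = 15
u_32 = 15·15 + 6·7 = 12
u_33 = 15·12 + 6·15 = 15
u_34 = 15·15 + 6·12 = 8
u_35 = 15·8 + 6·15 = 6
u_36 = 15·6 + 6·8 = 2
u_37 = 15·2 + 6·6 = 15
u_38 = 15·15 + 6·2 = 16
u_39 = 15·16 + 6·15 = 7
u_40 = 15·7 + 6·16 = 14
u_41 = 15·14 + 6·7 = 14
u_42 = 15·14 + 6·14 = 5
u_43 = 15·5 + 6·14 = 6
u_44 = 15·6 + 6·5 = 1
u_45 = 15·1 + 6·6 = 0
u_46 = 15·0 + 6·1 = 6
u_47 = 15·6 + 6·0 = 5
u_48 = 15·5 + 6·6 = 9
u_49 = 15·9 + 6·5 = 12
u_50 = 15·12 + 6·9 = 13
u_51 = 15·13 + 6·12 = 12
u_52 = 15·12 + 6·13 = 3
u_53 = 15·3 + 6·12 = 15
u_54 = 15·15 + 6·3 = 5
u_55 = 15·5 + 6·15 = 12
u_56 = 15·12 + 6·5 = 6
u_57 = 15·6 + 6·12 = 9
u_58 = 15·9 + 6·6 = 1
u_59 = 15·1 + 6·9 = 1
u_60 = 15·1 + 6·1 = 4
u_61 = 15·4 + 6·1 = 15
u_62 = 15·15 + 6·4 = 11
u_63 = 15·11 + 6·15 = 0
u_64 = 15·0 + 6·11 = 15
u_65 = 15·15 + 6·0 = 4
u_66 = 15·4 + 6·15 = 14
u_67 = 15·14 + 6·4 = 13
u_68 = 15·13 + 6·14 = 7
u_69 = 15·7 + 6·13 = 13
u_70 = 15·13 + 6·7 = 16
u_71 = 15·16 + 6·13 = 12
u_72 = 15·12 + 6·16 = 4
u_73 = 15·4 + 6·12 = 13
u_74 = 15·13 + 6·4 = 15
u_75 = 15·15 + 6·13 = 14
u_76 = 15·14 + 6·15 = 11
u_77 = 15·11 + 6·14 = 11
u_78 = 15·11 + 6·11 = 10
u_79 = 15·10 + 6·11 = 12
u_80 = 15·12 + 6·10 = 2
u_81 = 15·2 + 6·12 = 0
u_82 = 15·0 + 6·2 = 12
u_83 = 15·12 + 6·0 = 10
u_84 = 15·10 + 6·12 = 1
u_85 = 15·1 + 6·10 = 7
u_86 = 15·7 + 6·1 = 9
u_87 = 15·9 + 6·7 = 7
u_88 = 15·7 + 6·9 = 6
u_89 = 15·6 + 6·7 = 13
u_90 = 15·13 + 6·6 = 10
u_91 = 15·10 + 6·13 = 7
u_92 = 15·7 + 6·10 = 12
u_93 = 15·12 + 6·7 = 1
u_94 = 15·1 + 6·12 = 2
u_95 = 15·2 + 6·1 = 2
u_96 = 15·2 + 6·2 = 8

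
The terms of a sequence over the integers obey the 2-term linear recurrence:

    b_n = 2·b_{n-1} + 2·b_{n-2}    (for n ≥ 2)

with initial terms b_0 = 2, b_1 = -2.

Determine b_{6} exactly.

b_2 = 2·-2 + 2·2 = 0
b_3 = 2·0 + 2·-2 = -4
b_4 = 2·-4 + 2·0 = -8
b_5 = 2·-8 + 2·-4 = -24
b_6 = 2·-24 + 2·-8 = -64

-64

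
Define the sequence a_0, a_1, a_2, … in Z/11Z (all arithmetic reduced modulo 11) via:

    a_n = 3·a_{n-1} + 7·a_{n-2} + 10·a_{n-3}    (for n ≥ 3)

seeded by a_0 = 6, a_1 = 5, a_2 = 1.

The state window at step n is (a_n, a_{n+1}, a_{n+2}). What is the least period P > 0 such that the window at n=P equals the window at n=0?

120

n=0: window = (6, 5, 1)
n=1: window = (5, 1, 10)
n=2: window = (1, 10, 10)
n=3: window = (10, 10, 0)
n=4: window = (10, 0, 5)
n=5: window = (0, 5, 5)
n=6: window = (5, 5, 6)
n=7: window = (5, 6, 4)
n=8: window = (6, 4, 5)
n=9: window = (4, 5, 4)
n=10: window = (5, 4, 10)
n=11: window = (4, 10, 9)
n=12: window = (10, 9, 5)
n=13: window = (9, 5, 2)
n=14: window = (5, 2, 10)
n=15: window = (2, 10, 6)
n=16: window = (10, 6, 9)
n=17: window = (6, 9, 4)
n=18: window = (9, 4, 3)
n=19: window = (4, 3, 6)
n=20: window = (3, 6, 2)
n=21: window = (6, 2, 1)
n=22: window = (2, 1, 0)
n=23: window = (1, 0, 5)
n=24: window = (0, 5, 3)
n=25: window = (5, 3, 0)
n=26: window = (3, 0, 5)
n=27: window = (0, 5, 1)
n=28: window = (5, 1, 5)
n=29: window = (1, 5, 6)
n=30: window = (5, 6, 8)
n=31: window = (6, 8, 6)
n=32: window = (8, 6, 2)
n=33: window = (6, 2, 7)
n=34: window = (2, 7, 7)
n=35: window = (7, 7, 2)
n=36: window = (7, 2, 4)
n=37: window = (2, 4, 8)
n=38: window = (4, 8, 6)
n=39: window = (8, 6, 4)
n=40: window = (6, 4, 2)
…
n=118: window = (9, 1, 6)
n=119: window = (1, 6, 5)
n=120: window = (6, 5, 1)
window at n=120 equals window at n=0 → period = 120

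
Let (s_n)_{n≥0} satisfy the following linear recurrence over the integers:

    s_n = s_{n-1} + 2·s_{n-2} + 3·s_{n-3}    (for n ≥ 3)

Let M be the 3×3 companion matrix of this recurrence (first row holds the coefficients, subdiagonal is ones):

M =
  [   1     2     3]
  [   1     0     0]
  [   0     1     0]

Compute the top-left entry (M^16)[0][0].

566171

(M^16)[0][0] is the top entry after applying M 16 times to the unit state (1, 0, 0). Equivalently it is h_{18} for the auxiliary sequence (h_n) obeying the same recurrence with h_2 = 1 and h_i = 0 for 0 ≤ i < 2:
h_3 = 1·1 + 2·0 + 3·0 = 1
h_4 = 1·1 + 2·1 + 3·0 = 3
h_5 = 1·3 + 2·1 + 3·1 = 8
h_6 = 1·8 + 2·3 + 3·1 = 17
h_7 = 1·17 + 2·8 + 3·3 = 42
h_8 = 1·42 + 2·17 + 3·8 = 100
h_9 = 1·100 + 2·42 + 3·17 = 235
h_10 = 1·235 + 2·100 + 3·42 = 561
h_11 = 1·561 + 2·235 + 3·100 = 1331
h_12 = 1·1331 + 2·561 + 3·235 = 3158
h_13 = 1·3158 + 2·1331 + 3·561 = 7503
h_14 = 1·7503 + 2·3158 + 3·1331 = 17812
h_15 = 1·17812 + 2·7503 + 3·3158 = 42292
h_16 = 1·42292 + 2·17812 + 3·7503 = 100425
h_17 = 1·100425 + 2·42292 + 3·17812 = 238445
h_18 = 1·238445 + 2·100425 + 3·42292 = 566171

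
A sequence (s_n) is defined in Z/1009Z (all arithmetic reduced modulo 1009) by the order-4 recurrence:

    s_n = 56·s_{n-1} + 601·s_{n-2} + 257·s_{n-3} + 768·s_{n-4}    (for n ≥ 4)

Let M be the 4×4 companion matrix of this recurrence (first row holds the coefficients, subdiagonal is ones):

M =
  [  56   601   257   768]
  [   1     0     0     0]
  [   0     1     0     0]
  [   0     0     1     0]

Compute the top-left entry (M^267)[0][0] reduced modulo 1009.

(M^267)[0][0] is the top entry after applying M 267 times to the unit state (1, 0, 0, 0). Equivalently it is h_{270} for the auxiliary sequence (h_n) obeying the same recurrence with h_3 = 1 and h_i = 0 for 0 ≤ i < 3:
h_4 = 56·1 + 601·0 + 257·0 + 768·0 = 56
h_5 = 56·56 + 601·1 + 257·0 + 768·0 = 710
h_6 = 56·710 + 601·56 + 257·1 + 768·0 = 16
h_7 = 56·16 + 601·710 + 257·56 + 768·1 = 824
h_8 = 56·824 + 601·16 + 257·710 + 768·56 = 736
h_9 = 56·736 + 601·824 + 257·16 + 768·710 = 148
Continuing the recurrence:
  h_10 = 668;  h_11 = 889;  h_12 = 131;  h_13 = 594;  h_14 = 887;  h_15 = 68
  h_16 = 114;  h_17 = 887;  h_18 = 597;  h_19 = 263;  h_20 = 898;  h_21 = 699
  h_22 = 74;  h_23 = 372;  h_24 = 279;  h_25 = 963;  h_26 = 713;  h_27 = 387
  h_28 = 821;  h_29 = 678;  h_30 = 929;  h_31 = 84;  h_32 = 612;  h_33 = 689
  h_34 = 277;  h_35 = 592;  h_36 = 167;  h_37 = 881;  h_38 = 1002;  h_39 = 511
  h_40 = 707;  h_41 = 404;  h_42 = 370;  h_43 = 201;  h_44 = 582;  h_45 = 778
  h_46 = 669;  h_47 = 775;  h_48 = 653;  h_49 = 440;  h_50 = 989;  h_51 = 188
  h_52 = 629;  h_53 = 708;  h_54 = 619;  h_55 = 378;  h_56 = 783;  h_57 = 168
  h_58 = 142;  h_59 = 100;  h_60 = 910;  h_61 = 112;  h_62 = 809;  h_63 = 515
  h_64 = 634;  h_65 = 251;  h_66 = 515;  h_67 = 570;  h_68 = 898;  h_69 = 582
  h_70 = 364;  h_71 = 451;  h_72 = 601;  h_73 = 698;  h_74 = 656;  h_75 = 527
  h_76 = 227;  h_77 = 879;  h_78 = 545;  h_79 = 766;  h_80 = 813;  h_81 = 250
  h_82 = 63;  h_83 = 529;  h_84 = 380;  h_85 = 522;  h_86 = 7;  h_87 = 756
  h_88 = 325;  h_89 = 448;  h_90 = 337;  h_91 = 766;  h_92 = 733;  h_93 = 780
  h_94 = 512;  h_95 = 763;  h_96 = 917;  h_97 = 478;  h_98 = 788;  h_99 = 781
  h_100 = 438;  h_101 = 43;  h_102 = 998;  h_103 = 22;  h_104 = 5;  h_105 = 312
  h_106 = 530;  h_107 = 276;  h_108 = 284;  h_109 = 638;  h_110 = 282;  h_111 = 84
  h_112 = 305;  h_113 = 406;  h_114 = 245;  h_115 = 50;  h_116 = 271;  h_117 = 255
  h_118 = 795;  h_119 = 95;  h_120 = 28;  h_121 = 732;  h_122 = 621;  h_123 = 923
  h_124 = 885;  h_125 = 230;  h_126 = 681;  h_127 = 757;  h_128 = 852;  h_129 = 712
  h_130 = 159;  h_131 = 122;  h_132 = 332;  h_133 = 536;  h_134 = 603;  h_135 = 154
  h_136 = 951;  h_137 = 75;  h_138 = 821;  h_139 = 689;  h_140 = 218;  h_141 = 702
  h_142 = 210;  h_143 = 759;  h_144 = 953;  h_145 = 805;  h_146 = 491;  h_147 = 191
  h_148 = 479;  h_149 = 140;  h_150 = 459;  h_151 = 251;  h_152 = 584;  h_153 = 393
  h_154 = 973;  h_155 = 894;  h_156 = 793;  h_157 = 480;  h_158 = 292;  h_159 = 569
  h_160 = 361;  h_161 = 687;  h_162 = 342;  h_163 = 231;  h_164 = 291;  h_165 = 770
  h_166 = 219;  h_167 = 749;  h_168 = 640;  h_169 = 525;  h_170 = 822;  h_171 = 450
  h_172 = 452;  h_173 = 98;  h_174 = 960;  h_175 = 301;  h_176 = 525;  h_177 = 542
  h_178 = 164;  h_179 = 773;  h_180 = 244;  h_181 = 289;  h_182 = 94;  h_183 = 882
  h_184 = 275;  h_185 = 536;  h_186 = 756;  h_187 = 605;  h_188 = 727;  h_189 = 248
  h_190 = 324;  h_191 = 372;  h_192 = 158;  h_193 = 643;  h_194 = 163;  h_195 = 438
  h_196 = 441;  h_197 = 305;  h_198 = 236;  h_199 = 482;  h_200 = 681;  h_201 = 157
  h_202 = 751;  h_203 = 531;  h_204 = 129;  h_205 = 232;  h_206 = 592;  h_207 = 73
  h_208 = 959;  h_209 = 81;  h_210 = 916;  h_211 = 922;  h_212 = 354;  h_213 = 799
  h_214 = 257;  h_215 = 127;  h_216 = 87;  h_217 = 94;  h_218 = 1;  h_219 = 879
  h_220 = 548;  h_221 = 791;  h_222 = 969;  h_223 = 566;  h_224 = 173;  h_225 = 620
  h_226 = 176;  h_227 = 948;  h_228 = 45;  h_229 = 913;  h_230 = 909;  h_231 = 303
  h_232 = 53;  h_233 = 887;  h_234 = 867;  h_235 = 584;  h_236 = 99;  h_237 = 322
  h_238 = 510;  h_239 = 836;  h_240 = 549;  h_241 = 419;  h_242 = 386;  h_243 = 153
  h_244 = 2;  h_245 = 487;  h_246 = 1003;  h_247 = 715;  h_248 = 680;  h_249 = 781
  h_250 = 938;  h_251 = 683;  h_252 = 126;  h_253 = 190;  h_254 = 524;  h_255 = 214
  h_256 = 294;  h_257 = 877;  h_258 = 143;  h_259 = 83;  h_260 = 948;  h_261 = 4
  h_262 = 881;  h_263 = 925;  h_264 = 691;  h_265 = 766;  h_266 = 280;  h_267 = 874
  h_268 = 350
h_269 = 56·350 + 601·874 + 257·280 + 768·766 = 376
h_270 = 56·376 + 601·350 + 257·874 + 768·280 = 79

79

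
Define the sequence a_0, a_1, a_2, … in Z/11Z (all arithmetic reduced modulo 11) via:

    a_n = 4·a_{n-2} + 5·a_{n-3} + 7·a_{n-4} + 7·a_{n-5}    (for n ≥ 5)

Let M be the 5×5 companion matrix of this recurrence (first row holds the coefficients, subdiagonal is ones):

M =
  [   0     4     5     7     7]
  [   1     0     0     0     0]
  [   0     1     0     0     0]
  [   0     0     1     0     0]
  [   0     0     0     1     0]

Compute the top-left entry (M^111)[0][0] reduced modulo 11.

(M^111)[0][0] is the top entry after applying M 111 times to the unit state (1, 0, 0, 0, 0). Equivalently it is h_{115} for the auxiliary sequence (h_n) obeying the same recurrence with h_4 = 1 and h_i = 0 for 0 ≤ i < 4:
h_5 = 0·1 + 4·0 + 5·0 + 7·0 + 7·0 = 0
h_6 = 0·0 + 4·1 + 5·0 + 7·0 + 7·0 = 4
h_7 = 0·4 + 4·0 + 5·1 + 7·0 + 7·0 = 5
h_8 = 0·5 + 4·4 + 5·0 + 7·1 + 7·0 = 1
h_9 = 0·1 + 4·5 + 5·4 + 7·0 + 7·1 = 3
h_10 = 0·3 + 4·1 + 5·5 + 7·4 + 7·0 = 2
h_11 = 0·2 + 4·3 + 5·1 + 7·5 + 7·4 = 3
h_12 = 0·3 + 4·2 + 5·3 + 7·1 + 7·5 = 10
h_13 = 0·10 + 4·3 + 5·2 + 7·3 + 7·1 = 6
h_14 = 0·6 + 4·10 + 5·3 + 7·2 + 7·3 = 2
h_15 = 0·2 + 4·6 + 5·10 + 7·3 + 7·2 = 10
h_16 = 0·10 + 4·2 + 5·6 + 7·10 + 7·3 = 8
h_17 = 0·8 + 4·10 + 5·2 + 7·6 + 7·10 = 8
h_18 = 0·8 + 4·8 + 5·10 + 7·2 + 7·6 = 6
h_19 = 0·6 + 4·8 + 5·8 + 7·10 + 7·2 = 2
h_20 = 0·2 + 4·6 + 5·8 + 7·8 + 7·10 = 3
h_21 = 0·3 + 4·2 + 5·6 + 7·8 + 7·8 = 7
h_22 = 0·7 + 4·3 + 5·2 + 7·6 + 7·8 = 10
h_23 = 0·10 + 4·7 + 5·3 + 7·2 + 7·6 = 0
h_24 = 0·0 + 4·10 + 5·7 + 7·3 + 7·2 = 0
h_25 = 0·0 + 4·0 + 5·10 + 7·7 + 7·3 = 10
h_26 = 0·10 + 4·0 + 5·0 + 7·10 + 7·7 = 9
h_27 = 0·9 + 4·10 + 5·0 + 7·0 + 7·10 = 0
h_28 = 0·0 + 4·9 + 5·10 + 7·0 + 7·0 = 9
h_29 = 0·9 + 4·0 + 5·9 + 7·10 + 7·0 = 5
h_30 = 0·5 + 4·9 + 5·0 + 7·9 + 7·10 = 4
h_31 = 0·4 + 4·5 + 5·9 + 7·0 + 7·9 = 7
h_32 = 0·7 + 4·4 + 5·5 + 7·9 + 7·0 = 5
h_33 = 0·5 + 4·7 + 5·4 + 7·5 + 7·9 = 3
h_34 = 0·3 + 4·5 + 5·7 + 7·4 + 7·5 = 8
h_35 = 0·8 + 4·3 + 5·5 + 7·7 + 7·4 = 4
h_36 = 0·4 + 4·8 + 5·3 + 7·5 + 7·7 = 10
h_37 = 0·10 + 4·4 + 5·8 + 7·3 + 7·5 = 2
h_38 = 0·2 + 4·10 + 5·4 + 7·8 + 7·3 = 5
h_39 = 0·5 + 4·2 + 5·10 + 7·4 + 7·8 = 10
h_40 = 0·10 + 4·5 + 5·2 + 7·10 + 7·4 = 7
h_41 = 0·7 + 4·10 + 5·5 + 7·2 + 7·10 = 6
h_42 = 0·6 + 4·7 + 5·10 + 7·5 + 7·2 = 6
h_43 = 0·6 + 4·6 + 5·7 + 7·10 + 7·5 = 10
h_44 = 0·10 + 4·6 + 5·6 + 7·7 + 7·10 = 8
h_45 = 0·8 + 4·10 + 5·6 + 7·6 + 7·7 = 7
h_46 = 0·7 + 4·8 + 5·10 + 7·6 + 7·6 = 1
h_47 = 0·1 + 4·7 + 5·8 + 7·10 + 7·6 = 4
h_48 = 0·4 + 4·1 + 5·7 + 7·8 + 7·10 = 0
h_49 = 0·0 + 4·4 + 5·1 + 7·7 + 7·8 = 5
h_50 = 0·5 + 4·0 + 5·4 + 7·1 + 7·7 = 10
h_51 = 0·10 + 4·5 + 5·0 + 7·4 + 7·1 = 0
h_52 = 0·0 + 4·10 + 5·5 + 7·0 + 7·4 = 5
h_53 = 0·5 + 4·0 + 5·10 + 7·5 + 7·0 = 8
h_54 = 0·8 + 4·5 + 5·0 + 7·10 + 7·5 = 4
h_55 = 0·4 + 4·8 + 5·5 + 7·0 + 7·10 = 6
h_56 = 0·6 + 4·4 + 5·8 + 7·5 + 7·0 = 3
h_57 = 0·3 + 4·6 + 5·4 + 7·8 + 7·5 = 3
h_58 = 0·3 + 4·3 + 5·6 + 7·4 + 7·8 = 5
h_59 = 0·5 + 4·3 + 5·3 + 7·6 + 7·4 = 9
h_60 = 0·9 + 4·5 + 5·3 + 7·3 + 7·6 = 10
h_61 = 0·10 + 4·9 + 5·5 + 7·3 + 7·3 = 4
h_62 = 0·4 + 4·10 + 5·9 + 7·5 + 7·3 = 9
h_63 = 0·9 + 4·4 + 5·10 + 7·9 + 7·5 = 10
h_64 = 0·10 + 4·9 + 5·4 + 7·10 + 7·9 = 2
h_65 = 0·2 + 4·10 + 5·9 + 7·4 + 7·10 = 7
h_66 = 0·7 + 4·2 + 5·10 + 7·9 + 7·4 = 6
h_67 = 0·6 + 4·7 + 5·2 + 7·10 + 7·9 = 6
h_68 = 0·6 + 4·6 + 5·7 + 7·2 + 7·10 = 0
h_69 = 0·0 + 4·6 + 5·6 + 7·7 + 7·2 = 7
h_70 = 0·7 + 4·0 + 5·6 + 7·6 + 7·7 = 0
h_71 = 0·0 + 4·7 + 5·0 + 7·6 + 7·6 = 2
h_72 = 0·2 + 4·0 + 5·7 + 7·0 + 7·6 = 0
h_73 = 0·0 + 4·2 + 5·0 + 7·7 + 7·0 = 2
h_74 = 0·2 + 4·0 + 5·2 + 7·0 + 7·7 = 4
h_75 = 0·4 + 4·2 + 5·0 + 7·2 + 7·0 = 0
h_76 = 0·0 + 4·4 + 5·2 + 7·0 + 7·2 = 7
h_77 = 0·7 + 4·0 + 5·4 + 7·2 + 7·0 = 1
h_78 = 0·1 + 4·7 + 5·0 + 7·4 + 7·2 = 4
h_79 = 0·4 + 4·1 + 5·7 + 7·0 + 7·4 = 1
h_80 = 0·1 + 4·4 + 5·1 + 7·7 + 7·0 = 4
h_81 = 0·4 + 4·1 + 5·4 + 7·1 + 7·7 = 3
h_82 = 0·3 + 4·4 + 5·1 + 7·4 + 7·1 = 1
h_83 = 0·1 + 4·3 + 5·4 + 7·1 + 7·4 = 1
h_84 = 0·1 + 4·1 + 5·3 + 7·4 + 7·1 = 10
h_85 = 0·10 + 4·1 + 5·1 + 7·3 + 7·4 = 3
h_86 = 0·3 + 4·10 + 5·1 + 7·1 + 7·3 = 7
h_87 = 0·7 + 4·3 + 5·10 + 7·1 + 7·1 = 10
h_88 = 0·10 + 4·7 + 5·3 + 7·10 + 7·1 = 10
h_89 = 0·10 + 4·10 + 5·7 + 7·3 + 7·10 = 1
h_90 = 0·1 + 4·10 + 5·10 + 7·7 + 7·3 = 6
h_91 = 0·6 + 4·1 + 5·10 + 7·10 + 7·7 = 8
h_92 = 0·8 + 4·6 + 5·1 + 7·10 + 7·10 = 4
h_93 = 0·4 + 4·8 + 5·6 + 7·1 + 7·10 = 7
h_94 = 0·7 + 4·4 + 5·8 + 7·6 + 7·1 = 6
h_95 = 0·6 + 4·7 + 5·4 + 7·8 + 7·6 = 3
h_96 = 0·3 + 4·6 + 5·7 + 7·4 + 7·8 = 0
h_97 = 0·0 + 4·3 + 5·6 + 7·7 + 7·4 = 9
h_98 = 0·9 + 4·0 + 5·3 + 7·6 + 7·7 = 7
h_99 = 0·7 + 4·9 + 5·0 + 7·3 + 7·6 = 0
h_100 = 0·0 + 4·7 + 5·9 + 7·0 + 7·3 = 6
h_101 = 0·6 + 4·0 + 5·7 + 7·9 + 7·0 = 10
h_102 = 0·10 + 4·6 + 5·0 + 7·7 + 7·9 = 4
h_103 = 0·4 + 4·10 + 5·6 + 7·0 + 7·7 = 9
h_104 = 0·9 + 4·4 + 5·10 + 7·6 + 7·0 = 9
h_105 = 0·9 + 4·9 + 5·4 + 7·10 + 7·6 = 3
h_106 = 0·3 + 4·9 + 5·9 + 7·4 + 7·10 = 3
h_107 = 0·3 + 4·3 + 5·9 + 7·9 + 7·4 = 5
h_108 = 0·5 + 4·3 + 5·3 + 7·9 + 7·9 = 10
h_109 = 0·10 + 4·5 + 5·3 + 7·3 + 7·9 = 9
h_110 = 0·9 + 4·10 + 5·5 + 7·3 + 7·3 = 8
h_111 = 0·8 + 4·9 + 5·10 + 7·5 + 7·3 = 10
h_112 = 0·10 + 4·8 + 5·9 + 7·10 + 7·5 = 6
h_113 = 0·6 + 4·10 + 5·8 + 7·9 + 7·10 = 4
h_114 = 0·4 + 4·6 + 5·10 + 7·8 + 7·9 = 6
h_115 = 0·6 + 4·4 + 5·6 + 7·10 + 7·8 = 7

7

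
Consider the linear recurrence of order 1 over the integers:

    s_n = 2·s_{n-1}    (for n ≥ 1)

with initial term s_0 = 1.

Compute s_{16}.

s_1 = 2·1 = 2
s_2 = 2·2 = 4
s_3 = 2·4 = 8
s_4 = 2·8 = 16
s_5 = 2·16 = 32
s_6 = 2·32 = 64
s_7 = 2·64 = 128
s_8 = 2·128 = 256
s_9 = 2·256 = 512
s_10 = 2·512 = 1024
s_11 = 2·1024 = 2048
s_12 = 2·2048 = 4096
s_13 = 2·4096 = 8192
s_14 = 2·8192 = 16384
s_15 = 2·16384 = 32768
s_16 = 2·32768 = 65536

65536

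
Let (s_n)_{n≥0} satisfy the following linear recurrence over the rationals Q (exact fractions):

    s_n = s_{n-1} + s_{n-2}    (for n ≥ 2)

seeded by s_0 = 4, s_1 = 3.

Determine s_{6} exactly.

s_2 = 1·3 + 1·4 = 7
s_3 = 1·7 + 1·3 = 10
s_4 = 1·10 + 1·7 = 17
s_5 = 1·17 + 1·10 = 27
s_6 = 1·27 + 1·17 = 44

44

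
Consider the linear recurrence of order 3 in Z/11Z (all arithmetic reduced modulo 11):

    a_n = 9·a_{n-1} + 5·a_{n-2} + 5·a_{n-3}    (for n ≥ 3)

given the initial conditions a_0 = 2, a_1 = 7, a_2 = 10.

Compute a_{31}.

0

a_3 = 9·10 + 5·7 + 5·2 = 3
a_4 = 9·3 + 5·10 + 5·7 = 2
a_5 = 9·2 + 5·3 + 5·10 = 6
a_6 = 9·6 + 5·2 + 5·3 = 2
a_7 = 9·2 + 5·6 + 5·2 = 3
a_8 = 9·3 + 5·2 + 5·6 = 1
a_9 = 9·1 + 5·3 + 5·2 = 1
a_10 = 9·1 + 5·1 + 5·3 = 7
a_11 = 9·7 + 5·1 + 5·1 = 7
a_12 = 9·7 + 5·7 + 5·1 = 4
a_13 = 9·4 + 5·7 + 5·7 = 7
a_14 = 9·7 + 5·4 + 5·7 = 8
a_15 = 9·8 + 5·7 + 5·4 = 6
a_16 = 9·6 + 5·8 + 5·7 = 8
a_17 = 9·8 + 5·6 + 5·8 = 10
a_18 = 9·10 + 5·8 + 5·6 = 6
a_19 = 9·6 + 5·10 + 5·8 = 1
a_20 = 9·1 + 5·6 + 5·10 = 1
a_21 = 9·1 + 5·1 + 5·6 = 0
a_22 = 9·0 + 5·1 + 5·1 = 10
a_23 = 9·10 + 5·0 + 5·1 = 7
a_24 = 9·7 + 5·10 + 5·0 = 3
a_25 = 9·3 + 5·7 + 5·10 = 2
a_26 = 9·2 + 5·3 + 5·7 = 2
a_27 = 9·2 + 5·2 + 5·3 = 10
a_28 = 9·10 + 5·2 + 5·2 = 0
a_29 = 9·0 + 5·10 + 5·2 = 5
a_30 = 9·5 + 5·0 + 5·10 = 7
a_31 = 9·7 + 5·5 + 5·0 = 0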